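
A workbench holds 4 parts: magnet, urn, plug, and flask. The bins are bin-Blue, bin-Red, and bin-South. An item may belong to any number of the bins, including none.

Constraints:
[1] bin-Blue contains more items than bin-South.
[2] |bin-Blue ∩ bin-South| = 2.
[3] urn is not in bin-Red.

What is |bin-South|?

2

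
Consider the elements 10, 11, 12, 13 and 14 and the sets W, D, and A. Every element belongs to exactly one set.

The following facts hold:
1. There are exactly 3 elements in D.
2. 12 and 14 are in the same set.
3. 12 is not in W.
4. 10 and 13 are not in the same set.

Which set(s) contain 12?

From (3): 12 ∉ W.
(2): 14 matches 12: 14 ∉ W.
Suppose 12 ∉ D: no assignment then satisfies all the clues, so 12 ∈ D.

12: D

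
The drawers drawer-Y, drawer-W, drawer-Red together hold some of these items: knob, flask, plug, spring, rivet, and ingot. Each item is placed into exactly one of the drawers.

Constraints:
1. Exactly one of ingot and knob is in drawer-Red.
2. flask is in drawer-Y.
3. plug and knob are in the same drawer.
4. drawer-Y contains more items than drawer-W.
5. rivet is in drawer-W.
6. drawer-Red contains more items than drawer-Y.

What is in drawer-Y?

From (2): flask ∈ drawer-Y.
From (5): rivet ∈ drawer-W.
Suppose knob ∈ drawer-Y: no assignment then satisfies all the clues, so knob ∉ drawer-Y.

drawer-Y = {flask, ingot}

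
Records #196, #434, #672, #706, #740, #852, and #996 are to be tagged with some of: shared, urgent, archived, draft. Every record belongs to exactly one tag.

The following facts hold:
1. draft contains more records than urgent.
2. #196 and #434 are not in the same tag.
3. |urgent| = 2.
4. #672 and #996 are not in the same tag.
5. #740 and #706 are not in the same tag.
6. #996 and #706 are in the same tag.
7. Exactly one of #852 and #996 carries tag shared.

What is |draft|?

3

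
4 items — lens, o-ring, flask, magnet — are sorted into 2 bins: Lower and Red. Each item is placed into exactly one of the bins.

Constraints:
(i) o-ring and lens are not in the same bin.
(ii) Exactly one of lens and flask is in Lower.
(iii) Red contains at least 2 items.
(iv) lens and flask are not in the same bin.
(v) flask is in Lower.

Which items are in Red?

Red = {lens, magnet}

From (v): flask ∈ Lower.
(ii) (exactly one): lens ∉ Lower.
Only one bin left: lens ∈ Red.
(i): o-ring ∉ Red.
(iii): only 2 candidates remain for Red, so all are in.
Only one bin left: o-ring ∈ Lower.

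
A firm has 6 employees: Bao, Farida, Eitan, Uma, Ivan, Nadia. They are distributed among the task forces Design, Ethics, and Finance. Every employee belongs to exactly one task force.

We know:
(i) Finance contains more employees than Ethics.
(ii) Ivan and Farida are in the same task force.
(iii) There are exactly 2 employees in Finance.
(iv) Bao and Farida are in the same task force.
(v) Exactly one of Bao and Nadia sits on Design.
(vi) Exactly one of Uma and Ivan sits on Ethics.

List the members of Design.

Design = {Bao, Farida, Ivan}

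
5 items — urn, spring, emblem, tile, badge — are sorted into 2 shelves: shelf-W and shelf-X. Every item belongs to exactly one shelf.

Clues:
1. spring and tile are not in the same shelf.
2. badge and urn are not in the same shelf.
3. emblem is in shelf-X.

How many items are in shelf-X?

3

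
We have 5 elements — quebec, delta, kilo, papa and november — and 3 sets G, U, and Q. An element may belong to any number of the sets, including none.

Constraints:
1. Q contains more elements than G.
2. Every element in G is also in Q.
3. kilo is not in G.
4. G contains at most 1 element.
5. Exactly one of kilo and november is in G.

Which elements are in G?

G = {november}

From (3): kilo ∉ G.
(5) (exactly one): november ∈ G.
(2) with november ∈ G: november ∈ Q.
(4): G already has 1, so the rest are out.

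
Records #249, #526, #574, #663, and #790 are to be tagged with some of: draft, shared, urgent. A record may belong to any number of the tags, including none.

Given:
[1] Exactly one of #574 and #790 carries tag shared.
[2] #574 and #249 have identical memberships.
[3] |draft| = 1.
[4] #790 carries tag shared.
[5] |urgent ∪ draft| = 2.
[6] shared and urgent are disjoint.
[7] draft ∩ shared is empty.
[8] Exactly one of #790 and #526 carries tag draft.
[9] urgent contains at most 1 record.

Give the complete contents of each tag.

draft = {#526}; shared = {#790}; urgent = {#663}

From (4): #790 ∈ shared.
(1) (exactly one): #574 ∉ shared.
(2): #249 matches #574: #249 ∉ shared.
(6) (disjoint): #790 ∉ urgent.
(7) (disjoint): #790 ∉ draft.
(8) (exactly one): #526 ∈ draft.
(3): draft already has 1, so the rest are out.
(7) (disjoint): #526 ∉ shared.
Suppose #249 ∈ urgent: no assignment then satisfies all the clues, so #249 ∉ urgent.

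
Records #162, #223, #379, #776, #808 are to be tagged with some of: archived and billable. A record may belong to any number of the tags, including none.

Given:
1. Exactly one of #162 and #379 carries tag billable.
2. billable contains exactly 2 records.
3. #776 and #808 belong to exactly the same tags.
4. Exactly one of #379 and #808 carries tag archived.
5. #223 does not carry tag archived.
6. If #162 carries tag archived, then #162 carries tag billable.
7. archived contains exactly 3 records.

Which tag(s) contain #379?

#379: none

From (5): #223 ∉ archived.
Suppose #379 ∈ archived: no assignment then satisfies all the clues, so #379 ∉ archived.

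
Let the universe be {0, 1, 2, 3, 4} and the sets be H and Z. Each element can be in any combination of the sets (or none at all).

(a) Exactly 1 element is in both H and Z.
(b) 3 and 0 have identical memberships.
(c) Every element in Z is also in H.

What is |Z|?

1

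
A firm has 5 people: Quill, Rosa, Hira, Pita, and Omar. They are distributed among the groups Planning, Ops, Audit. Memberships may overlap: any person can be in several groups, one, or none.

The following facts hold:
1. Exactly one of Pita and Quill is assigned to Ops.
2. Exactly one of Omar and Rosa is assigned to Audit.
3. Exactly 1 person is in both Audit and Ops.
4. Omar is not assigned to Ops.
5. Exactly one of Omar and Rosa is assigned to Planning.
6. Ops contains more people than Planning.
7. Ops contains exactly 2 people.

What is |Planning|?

1

From (4): Omar ∉ Ops.
Suppose Quill ∈ Planning: no assignment then satisfies all the clues, so Quill ∉ Planning.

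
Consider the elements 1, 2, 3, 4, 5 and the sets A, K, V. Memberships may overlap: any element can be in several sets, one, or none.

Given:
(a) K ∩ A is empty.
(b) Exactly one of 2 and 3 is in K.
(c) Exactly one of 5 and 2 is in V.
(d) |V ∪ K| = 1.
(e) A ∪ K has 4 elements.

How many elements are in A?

3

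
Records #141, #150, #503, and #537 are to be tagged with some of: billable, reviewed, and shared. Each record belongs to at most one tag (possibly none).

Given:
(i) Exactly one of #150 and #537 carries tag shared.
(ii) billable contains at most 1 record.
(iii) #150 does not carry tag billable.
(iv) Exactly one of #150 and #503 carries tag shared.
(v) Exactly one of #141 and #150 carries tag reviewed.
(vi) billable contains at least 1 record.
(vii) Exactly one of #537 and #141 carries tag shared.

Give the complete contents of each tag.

billable = {#141}; reviewed = {#150}; shared = {#503, #537}

From (iii): #150 ∉ billable.
Suppose #141 ∉ billable: no assignment then satisfies all the clues, so #141 ∈ billable.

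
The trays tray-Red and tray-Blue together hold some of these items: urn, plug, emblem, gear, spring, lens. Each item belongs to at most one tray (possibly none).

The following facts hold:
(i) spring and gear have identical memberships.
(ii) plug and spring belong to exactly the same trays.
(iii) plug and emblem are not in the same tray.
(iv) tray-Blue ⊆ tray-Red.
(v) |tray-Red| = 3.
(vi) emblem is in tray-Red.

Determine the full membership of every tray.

From (vi): emblem ∈ tray-Red.
(iii): plug ∉ tray-Red.
(iv) contrapositive: plug ∉ tray-Blue.
(ii): spring matches plug: spring ∉ tray-Red.
(ii): spring matches plug: spring ∉ tray-Blue.
(i): gear matches spring: gear ∉ tray-Red.
(i): gear matches spring: gear ∉ tray-Blue.
(v): only 3 candidates remain for tray-Red, so all are in.

tray-Red = {emblem, lens, urn}; tray-Blue = {}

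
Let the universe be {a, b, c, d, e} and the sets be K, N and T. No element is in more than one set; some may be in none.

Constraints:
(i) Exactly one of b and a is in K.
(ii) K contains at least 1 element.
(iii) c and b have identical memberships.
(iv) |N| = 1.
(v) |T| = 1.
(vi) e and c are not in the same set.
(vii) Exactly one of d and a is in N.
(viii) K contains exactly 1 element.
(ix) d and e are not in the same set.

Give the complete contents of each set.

K = {a}; N = {d}; T = {e}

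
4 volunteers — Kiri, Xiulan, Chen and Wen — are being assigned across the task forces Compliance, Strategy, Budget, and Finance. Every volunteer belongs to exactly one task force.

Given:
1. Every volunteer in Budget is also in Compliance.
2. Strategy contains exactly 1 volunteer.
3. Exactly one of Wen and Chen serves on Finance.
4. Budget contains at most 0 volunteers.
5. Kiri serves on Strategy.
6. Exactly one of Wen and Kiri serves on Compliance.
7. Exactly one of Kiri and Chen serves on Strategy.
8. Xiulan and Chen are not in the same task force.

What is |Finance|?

From (5): Kiri ∈ Strategy.
(2): Strategy already has 1, so the rest are out.
(4): Budget already has 0, so the rest are out.
(6) (exactly one): Wen ∈ Compliance.
(3) (exactly one): Chen ∈ Finance.
(8): Xiulan ∉ Finance.
Only one task force left: Xiulan ∈ Compliance.

1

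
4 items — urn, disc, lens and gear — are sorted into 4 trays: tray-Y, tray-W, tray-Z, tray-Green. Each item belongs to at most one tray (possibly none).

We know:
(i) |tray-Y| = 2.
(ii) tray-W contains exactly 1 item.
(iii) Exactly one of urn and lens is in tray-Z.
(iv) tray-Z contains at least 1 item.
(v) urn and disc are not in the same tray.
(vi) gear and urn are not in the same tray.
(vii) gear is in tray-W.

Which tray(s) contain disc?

disc: tray-Y

From (vii): gear ∈ tray-W.
(ii): tray-W already has 1, so the rest are out.
Suppose disc ∉ tray-Y: no assignment then satisfies all the clues, so disc ∈ tray-Y.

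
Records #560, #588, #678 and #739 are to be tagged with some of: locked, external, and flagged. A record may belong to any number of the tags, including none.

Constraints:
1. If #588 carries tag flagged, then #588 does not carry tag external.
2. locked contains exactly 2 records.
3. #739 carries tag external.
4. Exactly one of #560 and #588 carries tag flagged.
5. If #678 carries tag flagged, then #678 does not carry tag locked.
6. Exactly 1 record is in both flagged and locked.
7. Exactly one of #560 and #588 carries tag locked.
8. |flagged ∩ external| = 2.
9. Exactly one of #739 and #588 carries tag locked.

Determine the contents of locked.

locked = {#560, #739}

From (3): #739 ∈ external.
Suppose #560 ∉ locked: no assignment then satisfies all the clues, so #560 ∈ locked.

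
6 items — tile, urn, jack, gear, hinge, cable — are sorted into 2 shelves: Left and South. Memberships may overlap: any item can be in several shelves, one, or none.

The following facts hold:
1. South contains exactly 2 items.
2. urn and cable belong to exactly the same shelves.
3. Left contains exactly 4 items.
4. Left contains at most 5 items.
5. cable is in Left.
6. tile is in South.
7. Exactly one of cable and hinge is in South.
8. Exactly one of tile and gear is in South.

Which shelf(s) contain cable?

cable: Left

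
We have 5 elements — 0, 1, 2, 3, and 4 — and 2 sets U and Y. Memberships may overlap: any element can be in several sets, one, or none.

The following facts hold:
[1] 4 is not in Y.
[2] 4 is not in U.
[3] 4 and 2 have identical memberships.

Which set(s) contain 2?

From (1): 4 ∉ Y.
From (2): 4 ∉ U.
(3): 2 matches 4: 2 ∉ U.
(3): 2 matches 4: 2 ∉ Y.

2: none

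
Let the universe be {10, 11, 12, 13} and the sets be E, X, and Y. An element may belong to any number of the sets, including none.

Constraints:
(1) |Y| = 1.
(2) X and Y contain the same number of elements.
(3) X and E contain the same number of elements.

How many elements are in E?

1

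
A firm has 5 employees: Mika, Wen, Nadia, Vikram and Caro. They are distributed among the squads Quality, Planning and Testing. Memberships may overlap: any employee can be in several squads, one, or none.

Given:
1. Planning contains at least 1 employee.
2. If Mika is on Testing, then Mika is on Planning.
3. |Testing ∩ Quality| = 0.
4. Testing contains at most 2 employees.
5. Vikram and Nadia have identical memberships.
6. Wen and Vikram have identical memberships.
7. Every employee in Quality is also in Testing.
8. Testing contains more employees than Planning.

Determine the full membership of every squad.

Quality = {}; Planning = {Mika}; Testing = {Caro, Mika}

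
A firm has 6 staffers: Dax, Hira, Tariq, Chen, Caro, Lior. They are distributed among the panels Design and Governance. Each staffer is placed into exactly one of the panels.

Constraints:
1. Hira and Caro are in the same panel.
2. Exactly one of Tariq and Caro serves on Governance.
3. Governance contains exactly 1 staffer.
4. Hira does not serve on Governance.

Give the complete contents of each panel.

Design = {Caro, Chen, Dax, Hira, Lior}; Governance = {Tariq}

From (4): Hira ∉ Governance.
(1): Caro matches Hira: Caro ∉ Governance.
(2) (exactly one): Tariq ∈ Governance.
(3): Governance already has 1, so the rest are out.
Only one panel left: Dax ∈ Design.
Only one panel left: Hira ∈ Design.
Only one panel left: Chen ∈ Design.
Only one panel left: Caro ∈ Design.
Only one panel left: Lior ∈ Design.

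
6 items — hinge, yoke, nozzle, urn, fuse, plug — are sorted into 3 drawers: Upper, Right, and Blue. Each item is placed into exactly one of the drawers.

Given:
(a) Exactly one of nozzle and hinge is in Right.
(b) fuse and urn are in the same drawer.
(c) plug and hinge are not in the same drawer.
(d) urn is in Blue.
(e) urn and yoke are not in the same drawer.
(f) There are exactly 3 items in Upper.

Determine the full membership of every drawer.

Upper = {nozzle, plug, yoke}; Right = {hinge}; Blue = {fuse, urn}

From (d): urn ∈ Blue.
(b): fuse matches urn: fuse ∉ Upper.
(b): fuse matches urn: fuse ∉ Right.
(b): fuse matches urn: fuse ∈ Blue.
(e): yoke ∉ Blue.
Suppose hinge ∈ Upper: no assignment then satisfies all the clues, so hinge ∉ Upper.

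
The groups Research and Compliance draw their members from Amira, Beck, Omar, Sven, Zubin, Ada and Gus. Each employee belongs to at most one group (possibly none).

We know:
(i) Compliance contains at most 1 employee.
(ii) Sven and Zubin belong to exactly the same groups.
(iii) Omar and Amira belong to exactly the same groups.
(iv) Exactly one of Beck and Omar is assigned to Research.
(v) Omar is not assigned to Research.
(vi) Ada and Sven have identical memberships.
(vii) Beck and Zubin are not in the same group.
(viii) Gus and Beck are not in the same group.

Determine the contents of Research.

Research = {Beck}

From (v): Omar ∉ Research.
(iii): Amira matches Omar: Amira ∉ Research.
(iv) (exactly one): Beck ∈ Research.
(vii): Zubin ∉ Research.
(viii): Gus ∉ Research.
(ii): Sven matches Zubin: Sven ∉ Research.
(vi): Ada matches Sven: Ada ∉ Research.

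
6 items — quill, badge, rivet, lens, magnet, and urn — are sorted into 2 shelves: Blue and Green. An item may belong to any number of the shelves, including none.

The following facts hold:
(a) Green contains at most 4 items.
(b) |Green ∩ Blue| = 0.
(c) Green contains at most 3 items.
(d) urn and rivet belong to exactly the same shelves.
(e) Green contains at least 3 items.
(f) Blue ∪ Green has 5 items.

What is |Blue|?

2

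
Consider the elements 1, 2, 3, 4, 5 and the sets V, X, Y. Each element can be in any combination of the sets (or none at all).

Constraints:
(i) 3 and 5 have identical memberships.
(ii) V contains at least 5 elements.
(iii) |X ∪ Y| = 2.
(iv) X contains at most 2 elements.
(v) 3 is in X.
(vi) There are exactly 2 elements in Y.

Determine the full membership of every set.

V = {1, 2, 3, 4, 5}; X = {3, 5}; Y = {3, 5}

From (v): 3 ∈ X.
(i): 5 matches 3: 5 ∈ X.
(ii): only 5 candidates remain for V, so all are in.
(iv): X already has 2, so the rest are out.
Suppose 1 ∈ Y: no assignment then satisfies all the clues, so 1 ∉ Y.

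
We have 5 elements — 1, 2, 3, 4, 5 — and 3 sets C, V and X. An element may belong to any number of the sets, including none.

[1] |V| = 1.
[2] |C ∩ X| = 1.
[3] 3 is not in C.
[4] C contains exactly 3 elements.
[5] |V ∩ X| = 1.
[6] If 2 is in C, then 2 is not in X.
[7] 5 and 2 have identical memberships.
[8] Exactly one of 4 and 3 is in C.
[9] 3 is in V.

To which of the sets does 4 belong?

From (3): 3 ∉ C.
From (9): 3 ∈ V.
(1): V already has 1, so the rest are out.
(8) (exactly one): 4 ∈ C.
Suppose 4 ∉ X: no assignment then satisfies all the clues, so 4 ∈ X.

4: C, X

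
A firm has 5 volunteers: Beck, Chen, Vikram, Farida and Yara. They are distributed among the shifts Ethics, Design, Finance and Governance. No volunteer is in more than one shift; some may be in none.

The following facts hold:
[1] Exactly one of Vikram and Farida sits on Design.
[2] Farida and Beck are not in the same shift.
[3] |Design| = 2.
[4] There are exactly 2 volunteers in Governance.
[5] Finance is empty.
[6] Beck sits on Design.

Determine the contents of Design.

Design = {Beck, Vikram}

From (6): Beck ∈ Design.
(2): Farida ∉ Design.
(5): Finance already has 0, so the rest are out.
(1) (exactly one): Vikram ∈ Design.
(3): Design already has 2, so the rest are out.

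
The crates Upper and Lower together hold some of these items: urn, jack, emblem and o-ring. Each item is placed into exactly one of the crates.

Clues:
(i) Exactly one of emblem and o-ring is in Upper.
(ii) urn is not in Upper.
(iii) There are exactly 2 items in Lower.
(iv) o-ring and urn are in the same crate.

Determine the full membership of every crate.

Upper = {emblem, jack}; Lower = {o-ring, urn}

From (ii): urn ∉ Upper.
(iv): o-ring matches urn: o-ring ∉ Upper.
Only one crate left: urn ∈ Lower.
Only one crate left: o-ring ∈ Lower.
(i) (exactly one): emblem ∈ Upper.
(iii): Lower already has 2, so the rest are out.
Only one crate left: jack ∈ Upper.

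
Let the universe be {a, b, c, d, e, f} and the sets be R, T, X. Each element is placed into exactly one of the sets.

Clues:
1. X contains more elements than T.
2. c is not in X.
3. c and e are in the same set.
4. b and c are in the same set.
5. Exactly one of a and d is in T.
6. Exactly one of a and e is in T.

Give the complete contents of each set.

R = {b, c, e}; T = {a}; X = {d, f}

From (2): c ∉ X.
(3): e matches c: e ∉ X.
(4): b matches c: b ∉ X.
Suppose a ∈ R: no assignment then satisfies all the clues, so a ∉ R.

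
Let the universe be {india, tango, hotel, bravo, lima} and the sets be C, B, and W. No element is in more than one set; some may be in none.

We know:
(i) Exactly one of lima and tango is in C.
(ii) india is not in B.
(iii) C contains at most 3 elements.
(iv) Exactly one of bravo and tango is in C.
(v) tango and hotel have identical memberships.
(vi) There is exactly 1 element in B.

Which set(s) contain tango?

From (ii): india ∉ B.
Suppose tango ∉ C: no assignment then satisfies all the clues, so tango ∈ C.

tango: C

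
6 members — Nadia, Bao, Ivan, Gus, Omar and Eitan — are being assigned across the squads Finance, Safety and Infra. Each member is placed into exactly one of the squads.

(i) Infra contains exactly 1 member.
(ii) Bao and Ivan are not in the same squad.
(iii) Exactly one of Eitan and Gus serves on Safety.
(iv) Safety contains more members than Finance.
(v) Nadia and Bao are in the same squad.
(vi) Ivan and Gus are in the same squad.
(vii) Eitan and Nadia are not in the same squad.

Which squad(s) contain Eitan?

Eitan: Infra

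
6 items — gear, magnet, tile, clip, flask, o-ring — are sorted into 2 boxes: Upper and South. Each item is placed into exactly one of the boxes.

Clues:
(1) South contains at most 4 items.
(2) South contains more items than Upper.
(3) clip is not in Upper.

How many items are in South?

4

From (3): clip ∉ Upper.
Only one box left: clip ∈ South.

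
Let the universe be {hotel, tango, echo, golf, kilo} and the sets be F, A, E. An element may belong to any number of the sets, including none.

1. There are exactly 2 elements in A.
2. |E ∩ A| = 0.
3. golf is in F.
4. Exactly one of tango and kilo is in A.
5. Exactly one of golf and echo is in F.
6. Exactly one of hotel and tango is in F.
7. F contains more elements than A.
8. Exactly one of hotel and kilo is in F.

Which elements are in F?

F = {golf, kilo, tango}

From (3): golf ∈ F.
(5) (exactly one): echo ∉ F.
Suppose hotel ∈ F: no assignment then satisfies all the clues, so hotel ∉ F.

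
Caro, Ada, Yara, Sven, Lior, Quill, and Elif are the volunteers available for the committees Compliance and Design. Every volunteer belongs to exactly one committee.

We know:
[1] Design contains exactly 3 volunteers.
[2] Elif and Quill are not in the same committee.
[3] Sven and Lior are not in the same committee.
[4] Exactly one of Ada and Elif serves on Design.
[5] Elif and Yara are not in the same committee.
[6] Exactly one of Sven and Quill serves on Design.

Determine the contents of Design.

Design = {Caro, Elif, Sven}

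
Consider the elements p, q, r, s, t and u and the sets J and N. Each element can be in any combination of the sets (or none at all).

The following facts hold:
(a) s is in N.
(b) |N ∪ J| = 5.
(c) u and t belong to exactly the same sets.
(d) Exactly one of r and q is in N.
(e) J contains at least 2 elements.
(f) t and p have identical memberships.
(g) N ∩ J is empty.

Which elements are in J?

J = {p, t, u}

From (a): s ∈ N.
(g) (disjoint): s ∉ J.
Suppose p ∉ J: no assignment then satisfies all the clues, so p ∈ J.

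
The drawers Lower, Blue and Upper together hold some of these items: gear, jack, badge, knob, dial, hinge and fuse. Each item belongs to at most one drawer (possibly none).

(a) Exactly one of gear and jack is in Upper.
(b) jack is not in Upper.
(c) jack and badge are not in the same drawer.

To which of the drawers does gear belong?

gear: Upper

From (b): jack ∉ Upper.
(a) (exactly one): gear ∈ Upper.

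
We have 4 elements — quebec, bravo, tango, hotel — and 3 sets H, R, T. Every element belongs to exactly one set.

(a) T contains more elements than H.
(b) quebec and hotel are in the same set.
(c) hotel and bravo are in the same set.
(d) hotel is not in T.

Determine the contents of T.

T = {tango}

From (d): hotel ∉ T.
(b): quebec matches hotel: quebec ∉ T.
(c): bravo matches hotel: bravo ∉ T.
Suppose tango ∉ T: no assignment then satisfies all the clues, so tango ∈ T.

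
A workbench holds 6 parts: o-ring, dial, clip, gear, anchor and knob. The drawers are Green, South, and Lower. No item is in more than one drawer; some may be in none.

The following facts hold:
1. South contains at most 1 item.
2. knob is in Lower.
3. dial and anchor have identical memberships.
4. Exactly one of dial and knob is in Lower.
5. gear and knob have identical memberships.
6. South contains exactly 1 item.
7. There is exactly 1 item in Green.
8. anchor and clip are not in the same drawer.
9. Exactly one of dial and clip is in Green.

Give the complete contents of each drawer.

From (2): knob ∈ Lower.
(4) (exactly one): dial ∉ Lower.
(5): gear matches knob: gear ∉ Green.
(5): gear matches knob: gear ∉ South.
(5): gear matches knob: gear ∈ Lower.
(3): anchor matches dial: anchor ∉ Lower.
Suppose o-ring ∈ Green: no assignment then satisfies all the clues, so o-ring ∉ Green.

Green = {clip}; South = {o-ring}; Lower = {gear, knob}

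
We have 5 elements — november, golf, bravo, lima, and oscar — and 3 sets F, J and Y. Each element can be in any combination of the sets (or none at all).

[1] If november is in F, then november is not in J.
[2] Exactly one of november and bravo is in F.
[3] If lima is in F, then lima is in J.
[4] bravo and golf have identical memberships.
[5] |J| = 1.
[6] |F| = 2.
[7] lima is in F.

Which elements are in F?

F = {lima, november}

From (7): lima ∈ F.
(3): lima ∈ J.
(5): J already has 1, so the rest are out.
Suppose november ∉ F: no assignment then satisfies all the clues, so november ∈ F.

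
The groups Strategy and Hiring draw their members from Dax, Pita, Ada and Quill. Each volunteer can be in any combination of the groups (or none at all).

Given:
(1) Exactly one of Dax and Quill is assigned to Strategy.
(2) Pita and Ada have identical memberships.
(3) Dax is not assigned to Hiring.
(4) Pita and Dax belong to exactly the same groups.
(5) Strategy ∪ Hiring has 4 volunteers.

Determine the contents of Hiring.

From (3): Dax ∉ Hiring.
(4): Pita matches Dax: Pita ∉ Hiring.
(2): Ada matches Pita: Ada ∉ Hiring.
Suppose Quill ∉ Hiring: no assignment then satisfies all the clues, so Quill ∈ Hiring.

Hiring = {Quill}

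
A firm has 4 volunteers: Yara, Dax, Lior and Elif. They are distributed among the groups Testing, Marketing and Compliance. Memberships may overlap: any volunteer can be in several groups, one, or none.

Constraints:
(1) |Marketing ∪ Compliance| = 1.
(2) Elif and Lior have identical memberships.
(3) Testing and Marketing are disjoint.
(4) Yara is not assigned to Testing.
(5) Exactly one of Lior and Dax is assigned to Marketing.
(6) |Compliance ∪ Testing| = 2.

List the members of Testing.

From (4): Yara ∉ Testing.
Suppose Dax ∈ Testing: no assignment then satisfies all the clues, so Dax ∉ Testing.

Testing = {Elif, Lior}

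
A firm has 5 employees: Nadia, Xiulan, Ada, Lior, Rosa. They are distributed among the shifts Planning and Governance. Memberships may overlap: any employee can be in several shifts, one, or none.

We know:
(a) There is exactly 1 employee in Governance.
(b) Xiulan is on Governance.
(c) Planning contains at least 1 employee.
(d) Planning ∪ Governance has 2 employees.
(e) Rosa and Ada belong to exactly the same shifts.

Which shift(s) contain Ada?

Ada: none

From (b): Xiulan ∈ Governance.
(a): Governance already has 1, so the rest are out.
Suppose Ada ∈ Planning: no assignment then satisfies all the clues, so Ada ∉ Planning.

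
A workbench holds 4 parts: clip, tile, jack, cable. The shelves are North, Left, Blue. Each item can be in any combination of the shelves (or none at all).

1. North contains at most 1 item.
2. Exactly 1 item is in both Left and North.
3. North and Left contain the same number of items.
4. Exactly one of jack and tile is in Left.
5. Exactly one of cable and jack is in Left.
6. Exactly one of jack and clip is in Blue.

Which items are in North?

North = {jack}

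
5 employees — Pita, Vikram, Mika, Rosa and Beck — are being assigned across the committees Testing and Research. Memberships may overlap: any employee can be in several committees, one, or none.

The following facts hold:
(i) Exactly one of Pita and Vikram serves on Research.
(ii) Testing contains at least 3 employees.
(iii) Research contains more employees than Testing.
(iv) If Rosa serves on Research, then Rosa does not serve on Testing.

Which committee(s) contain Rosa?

Rosa: Research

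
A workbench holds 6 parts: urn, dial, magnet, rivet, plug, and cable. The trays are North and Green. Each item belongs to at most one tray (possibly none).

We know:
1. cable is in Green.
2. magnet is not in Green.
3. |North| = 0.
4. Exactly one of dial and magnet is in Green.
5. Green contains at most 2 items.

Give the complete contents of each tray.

From (1): cable ∈ Green.
From (2): magnet ∉ Green.
(3): North already has 0, so the rest are out.
(4) (exactly one): dial ∈ Green.
(5): Green already has 2, so the rest are out.

North = {}; Green = {cable, dial}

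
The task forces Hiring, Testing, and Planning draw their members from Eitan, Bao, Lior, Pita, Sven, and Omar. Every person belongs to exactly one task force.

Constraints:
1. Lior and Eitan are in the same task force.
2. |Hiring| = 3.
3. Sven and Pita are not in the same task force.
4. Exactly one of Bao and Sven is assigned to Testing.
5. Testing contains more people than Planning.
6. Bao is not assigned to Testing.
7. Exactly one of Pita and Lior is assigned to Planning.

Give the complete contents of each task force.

Hiring = {Bao, Eitan, Lior}; Testing = {Omar, Sven}; Planning = {Pita}

From (6): Bao ∉ Testing.
(4) (exactly one): Sven ∈ Testing.
(3): Pita ∉ Testing.
Suppose Eitan ∉ Hiring: no assignment then satisfies all the clues, so Eitan ∈ Hiring.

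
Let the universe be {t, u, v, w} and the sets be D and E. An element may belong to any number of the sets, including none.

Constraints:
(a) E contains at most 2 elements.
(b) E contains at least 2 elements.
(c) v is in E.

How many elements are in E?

2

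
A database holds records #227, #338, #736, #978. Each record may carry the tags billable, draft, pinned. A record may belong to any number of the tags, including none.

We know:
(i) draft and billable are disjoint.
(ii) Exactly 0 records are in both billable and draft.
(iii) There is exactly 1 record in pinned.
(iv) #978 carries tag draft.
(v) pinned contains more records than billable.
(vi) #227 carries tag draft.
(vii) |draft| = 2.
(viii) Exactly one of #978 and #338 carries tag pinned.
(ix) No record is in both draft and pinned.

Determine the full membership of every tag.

billable = {}; draft = {#227, #978}; pinned = {#338}

From (iv): #978 ∈ draft.
From (vi): #227 ∈ draft.
(i) (disjoint): #227 ∉ billable.
(i) (disjoint): #978 ∉ billable.
(vii): draft already has 2, so the rest are out.
(ix) (disjoint): #227 ∉ pinned.
(ix) (disjoint): #978 ∉ pinned.
(viii) (exactly one): #338 ∈ pinned.
(iii): pinned already has 1, so the rest are out.
Suppose #338 ∈ billable: no assignment then satisfies all the clues, so #338 ∉ billable.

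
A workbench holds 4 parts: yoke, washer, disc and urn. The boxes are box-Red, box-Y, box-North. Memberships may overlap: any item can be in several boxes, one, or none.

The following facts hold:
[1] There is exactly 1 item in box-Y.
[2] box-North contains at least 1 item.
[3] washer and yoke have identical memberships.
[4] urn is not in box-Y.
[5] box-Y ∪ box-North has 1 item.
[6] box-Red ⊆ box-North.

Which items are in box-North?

box-North = {disc}

From (4): urn ∉ box-Y.
Suppose yoke ∈ box-North: no assignment then satisfies all the clues, so yoke ∉ box-North.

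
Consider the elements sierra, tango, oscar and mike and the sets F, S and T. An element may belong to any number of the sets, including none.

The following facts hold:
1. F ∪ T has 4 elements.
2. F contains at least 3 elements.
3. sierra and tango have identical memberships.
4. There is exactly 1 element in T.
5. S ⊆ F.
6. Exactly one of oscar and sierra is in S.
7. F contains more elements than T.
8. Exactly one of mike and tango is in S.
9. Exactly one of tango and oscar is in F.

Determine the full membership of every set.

F = {mike, sierra, tango}; S = {sierra, tango}; T = {oscar}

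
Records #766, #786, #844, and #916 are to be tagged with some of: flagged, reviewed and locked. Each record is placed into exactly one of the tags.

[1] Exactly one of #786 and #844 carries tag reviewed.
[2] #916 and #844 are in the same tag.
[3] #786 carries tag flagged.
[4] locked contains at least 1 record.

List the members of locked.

locked = {#766}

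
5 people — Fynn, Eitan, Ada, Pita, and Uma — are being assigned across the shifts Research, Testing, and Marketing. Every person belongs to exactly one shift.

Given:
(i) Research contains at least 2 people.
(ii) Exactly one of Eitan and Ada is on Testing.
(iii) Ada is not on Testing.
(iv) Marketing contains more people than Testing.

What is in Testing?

Testing = {Eitan}

From (iii): Ada ∉ Testing.
(ii) (exactly one): Eitan ∈ Testing.
Suppose Fynn ∈ Testing: no assignment then satisfies all the clues, so Fynn ∉ Testing.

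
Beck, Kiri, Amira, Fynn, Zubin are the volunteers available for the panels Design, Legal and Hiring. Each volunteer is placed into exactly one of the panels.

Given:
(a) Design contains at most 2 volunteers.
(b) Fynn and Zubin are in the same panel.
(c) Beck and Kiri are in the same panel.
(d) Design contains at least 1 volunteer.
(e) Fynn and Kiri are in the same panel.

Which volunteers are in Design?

Design = {Amira}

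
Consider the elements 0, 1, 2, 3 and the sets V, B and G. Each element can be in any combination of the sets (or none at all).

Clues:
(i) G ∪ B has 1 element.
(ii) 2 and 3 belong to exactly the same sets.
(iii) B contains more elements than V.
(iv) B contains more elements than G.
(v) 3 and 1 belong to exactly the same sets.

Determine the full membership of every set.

V = {}; B = {0}; G = {}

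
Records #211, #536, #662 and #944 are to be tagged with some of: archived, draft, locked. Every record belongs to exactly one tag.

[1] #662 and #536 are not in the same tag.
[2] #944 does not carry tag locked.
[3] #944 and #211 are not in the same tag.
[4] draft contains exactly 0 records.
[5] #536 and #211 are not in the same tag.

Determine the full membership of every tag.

From (2): #944 ∉ locked.
(4): draft already has 0, so the rest are out.
Only one tag left: #944 ∈ archived.
(3): #211 ∉ archived.
Only one tag left: #211 ∈ locked.
(5): #536 ∉ locked.
Only one tag left: #536 ∈ archived.
(1): #662 ∉ archived.
Only one tag left: #662 ∈ locked.

archived = {#536, #944}; draft = {}; locked = {#211, #662}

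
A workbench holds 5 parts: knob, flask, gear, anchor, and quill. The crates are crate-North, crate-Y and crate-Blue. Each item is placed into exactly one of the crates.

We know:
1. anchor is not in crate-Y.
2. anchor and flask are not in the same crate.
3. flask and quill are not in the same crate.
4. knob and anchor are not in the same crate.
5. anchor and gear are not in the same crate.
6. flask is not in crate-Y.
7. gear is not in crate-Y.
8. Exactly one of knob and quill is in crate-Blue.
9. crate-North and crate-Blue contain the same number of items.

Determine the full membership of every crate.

From (1): anchor ∉ crate-Y.
From (6): flask ∉ crate-Y.
From (7): gear ∉ crate-Y.
Suppose knob ∈ crate-North: no assignment then satisfies all the clues, so knob ∉ crate-North.

crate-North = {flask, gear}; crate-Y = {knob}; crate-Blue = {anchor, quill}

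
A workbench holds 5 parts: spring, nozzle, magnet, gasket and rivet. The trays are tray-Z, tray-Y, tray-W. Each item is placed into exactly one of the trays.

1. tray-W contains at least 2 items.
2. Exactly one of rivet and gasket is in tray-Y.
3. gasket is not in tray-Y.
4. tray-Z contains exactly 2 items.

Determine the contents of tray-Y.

tray-Y = {rivet}

From (3): gasket ∉ tray-Y.
(2) (exactly one): rivet ∈ tray-Y.
Suppose spring ∈ tray-Y: no assignment then satisfies all the clues, so spring ∉ tray-Y.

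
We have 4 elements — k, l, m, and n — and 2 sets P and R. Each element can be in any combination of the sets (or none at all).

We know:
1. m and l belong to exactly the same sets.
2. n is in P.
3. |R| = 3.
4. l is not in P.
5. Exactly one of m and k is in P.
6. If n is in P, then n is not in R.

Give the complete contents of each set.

From (2): n ∈ P.
From (4): l ∉ P.
(1): m matches l: m ∉ P.
(5) (exactly one): k ∈ P.
(6): n ∉ R.
(3): only 3 candidates remain for R, so all are in.

P = {k, n}; R = {k, l, m}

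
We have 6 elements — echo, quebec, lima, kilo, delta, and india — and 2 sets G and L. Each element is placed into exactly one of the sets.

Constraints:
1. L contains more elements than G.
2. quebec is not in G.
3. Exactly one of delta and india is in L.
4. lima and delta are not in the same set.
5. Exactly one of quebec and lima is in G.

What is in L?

L = {delta, echo, kilo, quebec}

From (2): quebec ∉ G.
(5) (exactly one): lima ∈ G.
Only one set left: quebec ∈ L.
(4): delta ∉ G.
Only one set left: delta ∈ L.
(3) (exactly one): india ∉ L.
Only one set left: india ∈ G.
Suppose echo ∉ L: no assignment then satisfies all the clues, so echo ∈ L.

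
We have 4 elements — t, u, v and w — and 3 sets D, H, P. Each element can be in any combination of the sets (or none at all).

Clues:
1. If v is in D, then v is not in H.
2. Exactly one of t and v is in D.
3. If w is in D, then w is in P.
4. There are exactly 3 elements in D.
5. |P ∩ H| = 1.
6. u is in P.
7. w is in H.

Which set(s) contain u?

u: D, P

From (6): u ∈ P.
From (7): w ∈ H.
Suppose u ∉ D: no assignment then satisfies all the clues, so u ∈ D.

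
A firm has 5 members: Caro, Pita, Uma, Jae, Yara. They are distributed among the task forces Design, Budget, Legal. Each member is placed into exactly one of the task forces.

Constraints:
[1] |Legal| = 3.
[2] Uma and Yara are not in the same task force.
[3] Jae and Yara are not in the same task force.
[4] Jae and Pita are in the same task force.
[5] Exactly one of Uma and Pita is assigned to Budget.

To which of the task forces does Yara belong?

Yara: Design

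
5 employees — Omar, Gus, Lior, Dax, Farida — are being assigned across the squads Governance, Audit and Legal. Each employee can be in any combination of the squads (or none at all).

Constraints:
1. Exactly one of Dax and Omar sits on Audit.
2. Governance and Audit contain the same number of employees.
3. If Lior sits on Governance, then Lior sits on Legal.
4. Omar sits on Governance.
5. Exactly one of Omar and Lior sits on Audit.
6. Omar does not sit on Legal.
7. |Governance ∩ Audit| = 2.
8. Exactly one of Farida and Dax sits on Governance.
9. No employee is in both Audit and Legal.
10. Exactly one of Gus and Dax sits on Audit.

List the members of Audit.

Audit = {Farida, Gus, Omar}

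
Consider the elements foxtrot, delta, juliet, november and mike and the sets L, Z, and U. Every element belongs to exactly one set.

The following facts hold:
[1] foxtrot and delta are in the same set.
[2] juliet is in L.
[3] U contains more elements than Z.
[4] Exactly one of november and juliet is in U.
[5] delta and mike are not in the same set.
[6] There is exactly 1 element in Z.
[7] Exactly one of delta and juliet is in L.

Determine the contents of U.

U = {delta, foxtrot, november}

From (2): juliet ∈ L.
(4) (exactly one): november ∈ U.
(7) (exactly one): delta ∉ L.
(1): foxtrot matches delta: foxtrot ∉ L.
Suppose foxtrot ∉ U: no assignment then satisfies all the clues, so foxtrot ∈ U.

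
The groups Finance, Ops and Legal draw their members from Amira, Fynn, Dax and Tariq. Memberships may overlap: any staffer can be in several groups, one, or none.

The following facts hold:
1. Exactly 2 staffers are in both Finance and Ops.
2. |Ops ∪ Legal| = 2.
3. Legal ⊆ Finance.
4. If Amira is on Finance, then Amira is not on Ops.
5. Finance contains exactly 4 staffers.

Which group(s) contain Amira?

Amira: Finance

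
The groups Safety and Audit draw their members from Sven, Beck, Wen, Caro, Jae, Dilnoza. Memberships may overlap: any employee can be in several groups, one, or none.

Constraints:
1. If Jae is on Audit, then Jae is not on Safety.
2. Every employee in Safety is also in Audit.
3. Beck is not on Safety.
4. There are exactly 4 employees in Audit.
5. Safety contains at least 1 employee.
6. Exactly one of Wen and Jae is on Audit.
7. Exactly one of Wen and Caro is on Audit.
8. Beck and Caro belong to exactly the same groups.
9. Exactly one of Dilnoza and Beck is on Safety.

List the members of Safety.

Safety = {Dilnoza}

From (3): Beck ∉ Safety.
(8): Caro matches Beck: Caro ∉ Safety.
(9) (exactly one): Dilnoza ∈ Safety.
(2) with Dilnoza ∈ Safety: Dilnoza ∈ Audit.
Suppose Sven ∈ Safety: no assignment then satisfies all the clues, so Sven ∉ Safety.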